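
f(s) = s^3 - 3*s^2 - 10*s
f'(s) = 3*s^2 - 6*s - 10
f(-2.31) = -5.23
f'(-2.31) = 19.87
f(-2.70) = -14.55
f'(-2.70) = 28.07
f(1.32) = -16.13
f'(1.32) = -12.69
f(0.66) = -7.62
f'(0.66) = -12.65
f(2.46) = -27.87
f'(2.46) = -6.61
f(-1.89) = 1.43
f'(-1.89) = 12.06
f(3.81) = -26.34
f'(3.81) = 10.69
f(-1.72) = 3.24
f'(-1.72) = 9.20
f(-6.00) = -264.00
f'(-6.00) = 134.00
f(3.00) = -30.00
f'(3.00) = -1.00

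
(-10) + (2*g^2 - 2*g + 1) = 2*g^2 - 2*g - 9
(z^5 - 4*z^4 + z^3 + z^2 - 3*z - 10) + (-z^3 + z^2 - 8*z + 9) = z^5 - 4*z^4 + 2*z^2 - 11*z - 1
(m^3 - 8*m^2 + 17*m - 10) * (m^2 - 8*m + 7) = m^5 - 16*m^4 + 88*m^3 - 202*m^2 + 199*m - 70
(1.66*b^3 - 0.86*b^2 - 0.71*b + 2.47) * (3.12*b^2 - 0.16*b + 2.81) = 5.1792*b^5 - 2.9488*b^4 + 2.587*b^3 + 5.4034*b^2 - 2.3903*b + 6.9407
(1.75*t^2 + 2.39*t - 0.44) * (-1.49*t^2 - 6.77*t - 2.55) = -2.6075*t^4 - 15.4086*t^3 - 19.9872*t^2 - 3.1157*t + 1.122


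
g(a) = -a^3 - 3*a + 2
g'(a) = -3*a^2 - 3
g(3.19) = -40.03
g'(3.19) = -33.53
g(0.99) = -1.94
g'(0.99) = -5.94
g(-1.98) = 15.70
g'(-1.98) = -14.76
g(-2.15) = 18.39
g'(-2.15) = -16.87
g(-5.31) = 167.65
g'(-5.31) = -87.59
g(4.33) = -92.17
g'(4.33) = -59.25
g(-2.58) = 26.91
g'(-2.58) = -22.97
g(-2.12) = 17.89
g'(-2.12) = -16.48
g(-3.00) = 38.00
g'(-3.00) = -30.00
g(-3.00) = 38.00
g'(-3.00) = -30.00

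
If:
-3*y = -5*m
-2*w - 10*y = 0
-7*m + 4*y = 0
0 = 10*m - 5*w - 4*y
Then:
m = 0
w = 0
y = 0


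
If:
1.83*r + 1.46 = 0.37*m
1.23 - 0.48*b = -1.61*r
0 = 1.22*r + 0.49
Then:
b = 1.22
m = 1.96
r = -0.40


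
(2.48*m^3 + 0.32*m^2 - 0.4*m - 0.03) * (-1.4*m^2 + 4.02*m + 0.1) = -3.472*m^5 + 9.5216*m^4 + 2.0944*m^3 - 1.534*m^2 - 0.1606*m - 0.003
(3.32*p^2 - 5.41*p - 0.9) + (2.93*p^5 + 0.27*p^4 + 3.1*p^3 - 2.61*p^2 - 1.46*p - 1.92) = 2.93*p^5 + 0.27*p^4 + 3.1*p^3 + 0.71*p^2 - 6.87*p - 2.82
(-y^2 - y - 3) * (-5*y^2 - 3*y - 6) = 5*y^4 + 8*y^3 + 24*y^2 + 15*y + 18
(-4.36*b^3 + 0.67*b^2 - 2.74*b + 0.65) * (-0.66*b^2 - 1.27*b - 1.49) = 2.8776*b^5 + 5.095*b^4 + 7.4539*b^3 + 2.0525*b^2 + 3.2571*b - 0.9685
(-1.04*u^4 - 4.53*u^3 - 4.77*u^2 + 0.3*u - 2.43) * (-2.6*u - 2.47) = 2.704*u^5 + 14.3468*u^4 + 23.5911*u^3 + 11.0019*u^2 + 5.577*u + 6.0021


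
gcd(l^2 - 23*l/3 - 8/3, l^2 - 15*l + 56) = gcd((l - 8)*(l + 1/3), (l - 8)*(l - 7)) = l - 8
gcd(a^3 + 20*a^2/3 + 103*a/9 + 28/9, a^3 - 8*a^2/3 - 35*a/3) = a + 7/3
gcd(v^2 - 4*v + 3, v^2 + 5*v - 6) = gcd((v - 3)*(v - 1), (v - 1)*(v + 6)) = v - 1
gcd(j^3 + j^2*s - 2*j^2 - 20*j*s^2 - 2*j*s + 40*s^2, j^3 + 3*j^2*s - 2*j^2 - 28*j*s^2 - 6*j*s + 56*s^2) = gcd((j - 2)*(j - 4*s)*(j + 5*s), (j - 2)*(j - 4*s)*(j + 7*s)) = -j^2 + 4*j*s + 2*j - 8*s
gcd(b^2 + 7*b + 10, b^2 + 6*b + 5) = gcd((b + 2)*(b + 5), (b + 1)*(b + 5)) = b + 5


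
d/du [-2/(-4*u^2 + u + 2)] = 2*(1 - 8*u)/(-4*u^2 + u + 2)^2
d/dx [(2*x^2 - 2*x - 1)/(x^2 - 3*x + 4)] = (-4*x^2 + 18*x - 11)/(x^4 - 6*x^3 + 17*x^2 - 24*x + 16)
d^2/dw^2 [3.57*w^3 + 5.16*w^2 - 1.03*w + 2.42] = 21.42*w + 10.32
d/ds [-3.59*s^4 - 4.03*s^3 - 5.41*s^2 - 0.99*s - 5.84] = -14.36*s^3 - 12.09*s^2 - 10.82*s - 0.99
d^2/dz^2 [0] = 0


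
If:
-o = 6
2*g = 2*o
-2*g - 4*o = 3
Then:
No Solution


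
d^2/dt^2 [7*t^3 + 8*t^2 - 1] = 42*t + 16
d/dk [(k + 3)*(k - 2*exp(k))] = k - (k + 3)*(2*exp(k) - 1) - 2*exp(k)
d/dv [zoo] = 0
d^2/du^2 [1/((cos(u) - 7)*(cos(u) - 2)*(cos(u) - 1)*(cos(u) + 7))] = (-8046*(1 - cos(u)^2)^2 - 738*sin(u)^6 - 16*cos(u)^8 + 69*cos(u)^7 - 235*cos(u)^6 - 1494*cos(u)^5 + 26217*cos(u)^3 - 9707*cos(u)^2 - 57624*cos(u) + 42790)/((cos(u) - 7)^3*(cos(u) - 2)^3*(cos(u) - 1)^3*(cos(u) + 7)^3)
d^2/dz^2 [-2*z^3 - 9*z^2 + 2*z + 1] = -12*z - 18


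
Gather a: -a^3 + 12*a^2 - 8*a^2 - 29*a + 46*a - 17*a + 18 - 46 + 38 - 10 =-a^3 + 4*a^2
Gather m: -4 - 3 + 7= 0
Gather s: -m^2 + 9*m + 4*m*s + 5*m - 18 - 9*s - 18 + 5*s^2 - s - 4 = -m^2 + 14*m + 5*s^2 + s*(4*m - 10) - 40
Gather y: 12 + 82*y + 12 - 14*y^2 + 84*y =-14*y^2 + 166*y + 24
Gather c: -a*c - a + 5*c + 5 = -a + c*(5 - a) + 5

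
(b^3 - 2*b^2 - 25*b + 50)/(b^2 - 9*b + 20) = (b^2 + 3*b - 10)/(b - 4)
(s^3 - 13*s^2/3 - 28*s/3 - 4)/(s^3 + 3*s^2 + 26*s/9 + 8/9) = 3*(s - 6)/(3*s + 4)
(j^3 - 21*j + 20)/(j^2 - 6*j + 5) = (j^2 + j - 20)/(j - 5)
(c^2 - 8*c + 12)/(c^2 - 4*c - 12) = (c - 2)/(c + 2)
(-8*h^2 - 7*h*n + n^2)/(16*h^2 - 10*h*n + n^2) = (-h - n)/(2*h - n)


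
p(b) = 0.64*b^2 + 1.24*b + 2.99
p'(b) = 1.28*b + 1.24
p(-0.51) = 2.52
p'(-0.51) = 0.59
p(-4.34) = 9.66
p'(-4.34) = -4.32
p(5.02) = 25.34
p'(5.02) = 7.67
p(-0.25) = 2.72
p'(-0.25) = 0.92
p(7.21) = 45.20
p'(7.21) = 10.47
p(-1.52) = 2.58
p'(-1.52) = -0.71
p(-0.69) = 2.44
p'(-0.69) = 0.36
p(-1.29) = 2.46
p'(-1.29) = -0.41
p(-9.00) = 43.67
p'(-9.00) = -10.28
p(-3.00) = 5.03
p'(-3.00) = -2.60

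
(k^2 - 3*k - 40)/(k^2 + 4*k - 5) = (k - 8)/(k - 1)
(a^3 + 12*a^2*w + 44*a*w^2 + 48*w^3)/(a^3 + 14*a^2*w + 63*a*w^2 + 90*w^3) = (a^2 + 6*a*w + 8*w^2)/(a^2 + 8*a*w + 15*w^2)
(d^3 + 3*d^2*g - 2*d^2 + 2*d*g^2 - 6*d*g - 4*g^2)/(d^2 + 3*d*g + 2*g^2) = d - 2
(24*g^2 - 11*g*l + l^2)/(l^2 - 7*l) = (24*g^2 - 11*g*l + l^2)/(l*(l - 7))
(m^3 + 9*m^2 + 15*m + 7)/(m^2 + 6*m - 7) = (m^2 + 2*m + 1)/(m - 1)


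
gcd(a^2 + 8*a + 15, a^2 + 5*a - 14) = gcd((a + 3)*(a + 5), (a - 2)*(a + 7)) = 1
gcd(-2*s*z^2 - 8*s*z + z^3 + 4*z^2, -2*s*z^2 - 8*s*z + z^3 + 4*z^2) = -2*s*z^2 - 8*s*z + z^3 + 4*z^2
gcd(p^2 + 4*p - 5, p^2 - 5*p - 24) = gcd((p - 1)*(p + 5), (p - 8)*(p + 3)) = 1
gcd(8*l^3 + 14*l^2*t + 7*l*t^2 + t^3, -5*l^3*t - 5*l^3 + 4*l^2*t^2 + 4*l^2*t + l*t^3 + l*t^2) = 1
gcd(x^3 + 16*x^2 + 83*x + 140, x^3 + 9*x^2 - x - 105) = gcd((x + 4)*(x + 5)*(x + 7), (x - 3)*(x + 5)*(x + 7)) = x^2 + 12*x + 35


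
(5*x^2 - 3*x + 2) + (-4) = 5*x^2 - 3*x - 2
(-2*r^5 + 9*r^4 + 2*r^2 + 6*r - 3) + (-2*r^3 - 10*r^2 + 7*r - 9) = -2*r^5 + 9*r^4 - 2*r^3 - 8*r^2 + 13*r - 12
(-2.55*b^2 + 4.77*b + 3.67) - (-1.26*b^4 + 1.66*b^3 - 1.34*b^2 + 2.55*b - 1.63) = 1.26*b^4 - 1.66*b^3 - 1.21*b^2 + 2.22*b + 5.3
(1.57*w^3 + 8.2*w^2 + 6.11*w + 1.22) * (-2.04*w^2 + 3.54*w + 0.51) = -3.2028*w^5 - 11.1702*w^4 + 17.3643*w^3 + 23.3226*w^2 + 7.4349*w + 0.6222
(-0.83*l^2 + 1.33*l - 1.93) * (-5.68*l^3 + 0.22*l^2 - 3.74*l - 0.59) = 4.7144*l^5 - 7.737*l^4 + 14.3592*l^3 - 4.9091*l^2 + 6.4335*l + 1.1387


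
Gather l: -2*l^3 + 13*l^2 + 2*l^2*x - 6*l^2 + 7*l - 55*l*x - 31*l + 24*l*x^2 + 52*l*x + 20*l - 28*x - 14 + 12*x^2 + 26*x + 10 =-2*l^3 + l^2*(2*x + 7) + l*(24*x^2 - 3*x - 4) + 12*x^2 - 2*x - 4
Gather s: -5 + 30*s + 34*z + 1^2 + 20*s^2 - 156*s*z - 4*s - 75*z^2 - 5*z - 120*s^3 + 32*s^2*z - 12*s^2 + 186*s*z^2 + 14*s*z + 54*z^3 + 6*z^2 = -120*s^3 + s^2*(32*z + 8) + s*(186*z^2 - 142*z + 26) + 54*z^3 - 69*z^2 + 29*z - 4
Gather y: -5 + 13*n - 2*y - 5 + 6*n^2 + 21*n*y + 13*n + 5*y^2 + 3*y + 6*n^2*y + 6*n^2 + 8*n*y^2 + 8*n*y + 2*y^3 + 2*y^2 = 12*n^2 + 26*n + 2*y^3 + y^2*(8*n + 7) + y*(6*n^2 + 29*n + 1) - 10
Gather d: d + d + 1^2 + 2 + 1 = 2*d + 4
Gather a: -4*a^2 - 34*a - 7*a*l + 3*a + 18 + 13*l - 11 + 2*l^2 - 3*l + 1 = -4*a^2 + a*(-7*l - 31) + 2*l^2 + 10*l + 8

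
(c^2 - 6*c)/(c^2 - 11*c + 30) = c/(c - 5)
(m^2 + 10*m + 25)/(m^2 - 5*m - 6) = (m^2 + 10*m + 25)/(m^2 - 5*m - 6)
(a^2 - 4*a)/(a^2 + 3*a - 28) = a/(a + 7)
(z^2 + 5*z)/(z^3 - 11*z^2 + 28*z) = (z + 5)/(z^2 - 11*z + 28)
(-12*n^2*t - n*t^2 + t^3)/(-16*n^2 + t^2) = t*(3*n + t)/(4*n + t)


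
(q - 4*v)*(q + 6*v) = q^2 + 2*q*v - 24*v^2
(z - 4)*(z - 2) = z^2 - 6*z + 8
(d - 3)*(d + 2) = d^2 - d - 6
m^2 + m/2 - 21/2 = (m - 3)*(m + 7/2)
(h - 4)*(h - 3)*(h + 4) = h^3 - 3*h^2 - 16*h + 48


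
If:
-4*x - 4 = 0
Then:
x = -1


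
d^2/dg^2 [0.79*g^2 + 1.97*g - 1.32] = 1.58000000000000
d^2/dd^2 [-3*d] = 0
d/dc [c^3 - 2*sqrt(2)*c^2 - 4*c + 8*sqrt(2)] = 3*c^2 - 4*sqrt(2)*c - 4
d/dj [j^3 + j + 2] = 3*j^2 + 1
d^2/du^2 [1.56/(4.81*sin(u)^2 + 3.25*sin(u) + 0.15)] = (-144.369264*sin(u)^4 - 73.1601*sin(u)^3 + 204.578556*sin(u)^2 + 147.0807*sin(u) + 30.70392)/(4.81*sin(u)^2 + 3.25*sin(u) + 0.15)^3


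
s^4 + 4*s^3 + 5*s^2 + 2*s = s*(s + 1)^2*(s + 2)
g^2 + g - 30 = (g - 5)*(g + 6)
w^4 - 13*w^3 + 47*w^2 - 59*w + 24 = (w - 8)*(w - 3)*(w - 1)^2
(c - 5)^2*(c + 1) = c^3 - 9*c^2 + 15*c + 25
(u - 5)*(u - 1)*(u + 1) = u^3 - 5*u^2 - u + 5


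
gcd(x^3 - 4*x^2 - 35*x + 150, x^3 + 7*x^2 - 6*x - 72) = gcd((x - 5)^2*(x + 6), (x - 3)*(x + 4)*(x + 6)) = x + 6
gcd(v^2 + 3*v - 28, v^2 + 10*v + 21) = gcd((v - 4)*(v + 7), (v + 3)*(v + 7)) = v + 7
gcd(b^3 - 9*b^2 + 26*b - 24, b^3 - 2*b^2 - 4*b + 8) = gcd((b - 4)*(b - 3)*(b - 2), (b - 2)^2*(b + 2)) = b - 2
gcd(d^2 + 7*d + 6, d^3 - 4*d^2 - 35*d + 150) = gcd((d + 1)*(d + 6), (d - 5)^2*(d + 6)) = d + 6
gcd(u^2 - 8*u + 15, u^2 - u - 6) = u - 3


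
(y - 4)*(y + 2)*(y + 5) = y^3 + 3*y^2 - 18*y - 40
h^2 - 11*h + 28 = (h - 7)*(h - 4)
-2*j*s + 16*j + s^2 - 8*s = (-2*j + s)*(s - 8)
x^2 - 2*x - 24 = (x - 6)*(x + 4)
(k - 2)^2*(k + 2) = k^3 - 2*k^2 - 4*k + 8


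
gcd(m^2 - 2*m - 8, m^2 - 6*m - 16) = m + 2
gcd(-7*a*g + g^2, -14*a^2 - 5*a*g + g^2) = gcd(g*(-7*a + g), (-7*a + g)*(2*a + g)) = 7*a - g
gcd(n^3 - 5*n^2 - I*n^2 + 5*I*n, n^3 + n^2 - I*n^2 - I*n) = n^2 - I*n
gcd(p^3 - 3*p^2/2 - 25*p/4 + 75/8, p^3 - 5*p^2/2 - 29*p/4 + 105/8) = p^2 + p - 15/4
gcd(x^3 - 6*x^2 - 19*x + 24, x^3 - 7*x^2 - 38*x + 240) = x - 8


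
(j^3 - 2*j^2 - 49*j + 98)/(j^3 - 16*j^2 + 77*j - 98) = (j + 7)/(j - 7)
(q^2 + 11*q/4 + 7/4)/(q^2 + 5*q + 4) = (q + 7/4)/(q + 4)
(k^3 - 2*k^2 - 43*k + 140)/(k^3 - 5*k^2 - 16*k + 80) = (k + 7)/(k + 4)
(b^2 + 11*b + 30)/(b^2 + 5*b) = (b + 6)/b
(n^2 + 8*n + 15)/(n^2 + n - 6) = (n + 5)/(n - 2)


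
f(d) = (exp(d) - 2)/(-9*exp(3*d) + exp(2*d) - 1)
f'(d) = (exp(d) - 2)*(27*exp(3*d) - 2*exp(2*d))/(-9*exp(3*d) + exp(2*d) - 1)^2 + exp(d)/(-9*exp(3*d) + exp(2*d) - 1)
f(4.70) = -0.00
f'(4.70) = 0.00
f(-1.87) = 1.83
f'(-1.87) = -0.25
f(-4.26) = 1.99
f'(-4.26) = -0.01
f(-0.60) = 0.66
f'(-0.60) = -1.42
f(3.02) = -0.00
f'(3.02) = 0.00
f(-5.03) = 1.99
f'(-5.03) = -0.01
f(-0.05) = 0.13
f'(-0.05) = -0.49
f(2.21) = -0.00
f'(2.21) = 0.00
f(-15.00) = 2.00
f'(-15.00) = 0.00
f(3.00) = 0.00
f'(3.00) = 0.00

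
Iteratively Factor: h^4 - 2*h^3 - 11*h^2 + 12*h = (h + 3)*(h^3 - 5*h^2 + 4*h) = (h - 4)*(h + 3)*(h^2 - h) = (h - 4)*(h - 1)*(h + 3)*(h)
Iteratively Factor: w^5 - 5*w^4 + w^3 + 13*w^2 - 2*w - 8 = (w - 1)*(w^4 - 4*w^3 - 3*w^2 + 10*w + 8) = (w - 4)*(w - 1)*(w^3 - 3*w - 2) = (w - 4)*(w - 2)*(w - 1)*(w^2 + 2*w + 1) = (w - 4)*(w - 2)*(w - 1)*(w + 1)*(w + 1)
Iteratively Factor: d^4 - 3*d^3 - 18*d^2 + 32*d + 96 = (d - 4)*(d^3 + d^2 - 14*d - 24) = (d - 4)*(d + 3)*(d^2 - 2*d - 8) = (d - 4)^2*(d + 3)*(d + 2)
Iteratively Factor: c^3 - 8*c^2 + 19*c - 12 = (c - 1)*(c^2 - 7*c + 12) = (c - 4)*(c - 1)*(c - 3)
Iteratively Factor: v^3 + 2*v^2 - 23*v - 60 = (v - 5)*(v^2 + 7*v + 12) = (v - 5)*(v + 4)*(v + 3)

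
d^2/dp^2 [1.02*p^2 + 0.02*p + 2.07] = 2.04000000000000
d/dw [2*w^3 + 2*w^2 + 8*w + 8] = 6*w^2 + 4*w + 8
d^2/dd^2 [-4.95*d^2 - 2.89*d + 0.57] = -9.90000000000000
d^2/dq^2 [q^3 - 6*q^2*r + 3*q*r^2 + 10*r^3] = 6*q - 12*r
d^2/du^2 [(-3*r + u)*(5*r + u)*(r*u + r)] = 2*r*(2*r + 3*u + 1)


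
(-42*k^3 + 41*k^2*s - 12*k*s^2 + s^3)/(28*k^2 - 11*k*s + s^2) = (6*k^2 - 5*k*s + s^2)/(-4*k + s)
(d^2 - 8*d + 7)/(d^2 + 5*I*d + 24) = (d^2 - 8*d + 7)/(d^2 + 5*I*d + 24)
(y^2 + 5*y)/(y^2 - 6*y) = (y + 5)/(y - 6)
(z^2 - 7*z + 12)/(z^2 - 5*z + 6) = (z - 4)/(z - 2)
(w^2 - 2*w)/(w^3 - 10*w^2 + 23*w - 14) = w/(w^2 - 8*w + 7)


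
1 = 1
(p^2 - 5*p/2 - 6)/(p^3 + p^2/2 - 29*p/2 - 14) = (2*p + 3)/(2*p^2 + 9*p + 7)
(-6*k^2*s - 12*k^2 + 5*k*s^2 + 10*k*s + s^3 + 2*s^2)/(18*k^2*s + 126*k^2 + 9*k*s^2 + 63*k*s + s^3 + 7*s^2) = (-k*s - 2*k + s^2 + 2*s)/(3*k*s + 21*k + s^2 + 7*s)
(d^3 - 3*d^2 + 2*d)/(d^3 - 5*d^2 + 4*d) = (d - 2)/(d - 4)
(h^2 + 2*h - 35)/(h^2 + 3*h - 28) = (h - 5)/(h - 4)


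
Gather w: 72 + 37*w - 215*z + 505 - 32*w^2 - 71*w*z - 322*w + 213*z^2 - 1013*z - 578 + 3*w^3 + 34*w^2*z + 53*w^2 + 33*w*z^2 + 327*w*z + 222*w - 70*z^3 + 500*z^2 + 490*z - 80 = 3*w^3 + w^2*(34*z + 21) + w*(33*z^2 + 256*z - 63) - 70*z^3 + 713*z^2 - 738*z - 81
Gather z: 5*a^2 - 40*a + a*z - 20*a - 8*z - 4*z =5*a^2 - 60*a + z*(a - 12)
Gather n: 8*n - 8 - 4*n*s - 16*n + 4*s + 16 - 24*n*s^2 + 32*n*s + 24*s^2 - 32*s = n*(-24*s^2 + 28*s - 8) + 24*s^2 - 28*s + 8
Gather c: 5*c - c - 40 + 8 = 4*c - 32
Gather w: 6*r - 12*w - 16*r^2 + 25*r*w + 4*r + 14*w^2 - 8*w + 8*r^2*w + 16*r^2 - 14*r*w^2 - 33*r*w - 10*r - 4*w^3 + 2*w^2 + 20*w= -4*w^3 + w^2*(16 - 14*r) + w*(8*r^2 - 8*r)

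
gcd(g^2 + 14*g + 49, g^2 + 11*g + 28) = g + 7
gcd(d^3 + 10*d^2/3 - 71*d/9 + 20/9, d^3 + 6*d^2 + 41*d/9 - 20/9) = d^2 + 14*d/3 - 5/3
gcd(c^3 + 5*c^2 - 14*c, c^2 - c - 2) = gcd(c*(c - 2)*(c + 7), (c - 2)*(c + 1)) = c - 2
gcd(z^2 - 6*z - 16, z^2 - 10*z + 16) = z - 8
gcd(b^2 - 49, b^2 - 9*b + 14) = b - 7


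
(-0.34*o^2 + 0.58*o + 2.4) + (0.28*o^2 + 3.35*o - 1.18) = -0.06*o^2 + 3.93*o + 1.22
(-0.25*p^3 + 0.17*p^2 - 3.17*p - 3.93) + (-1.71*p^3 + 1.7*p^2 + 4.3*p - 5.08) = -1.96*p^3 + 1.87*p^2 + 1.13*p - 9.01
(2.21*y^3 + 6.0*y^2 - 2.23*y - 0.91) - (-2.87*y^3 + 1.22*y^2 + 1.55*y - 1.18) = 5.08*y^3 + 4.78*y^2 - 3.78*y + 0.27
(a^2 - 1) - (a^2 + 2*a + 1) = -2*a - 2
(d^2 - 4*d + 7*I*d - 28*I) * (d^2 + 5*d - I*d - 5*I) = d^4 + d^3 + 6*I*d^3 - 13*d^2 + 6*I*d^2 + 7*d - 120*I*d - 140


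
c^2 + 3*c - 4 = (c - 1)*(c + 4)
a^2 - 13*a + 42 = (a - 7)*(a - 6)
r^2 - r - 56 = (r - 8)*(r + 7)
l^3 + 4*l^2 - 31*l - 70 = (l - 5)*(l + 2)*(l + 7)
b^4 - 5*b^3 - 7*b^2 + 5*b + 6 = (b - 6)*(b - 1)*(b + 1)^2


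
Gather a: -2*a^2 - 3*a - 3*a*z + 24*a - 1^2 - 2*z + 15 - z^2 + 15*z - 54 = -2*a^2 + a*(21 - 3*z) - z^2 + 13*z - 40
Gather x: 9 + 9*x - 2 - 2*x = 7*x + 7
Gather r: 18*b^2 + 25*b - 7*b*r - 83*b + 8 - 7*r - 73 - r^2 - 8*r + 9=18*b^2 - 58*b - r^2 + r*(-7*b - 15) - 56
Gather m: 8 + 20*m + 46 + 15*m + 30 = 35*m + 84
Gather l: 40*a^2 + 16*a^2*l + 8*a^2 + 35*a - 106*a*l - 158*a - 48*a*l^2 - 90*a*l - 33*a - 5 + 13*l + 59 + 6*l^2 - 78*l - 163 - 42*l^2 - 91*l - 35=48*a^2 - 156*a + l^2*(-48*a - 36) + l*(16*a^2 - 196*a - 156) - 144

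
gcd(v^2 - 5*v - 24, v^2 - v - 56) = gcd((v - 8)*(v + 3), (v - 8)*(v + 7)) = v - 8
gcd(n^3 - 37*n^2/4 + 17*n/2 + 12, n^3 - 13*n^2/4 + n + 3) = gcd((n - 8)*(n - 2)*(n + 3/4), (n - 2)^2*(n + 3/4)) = n^2 - 5*n/4 - 3/2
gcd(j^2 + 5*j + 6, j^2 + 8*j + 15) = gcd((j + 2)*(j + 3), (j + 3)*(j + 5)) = j + 3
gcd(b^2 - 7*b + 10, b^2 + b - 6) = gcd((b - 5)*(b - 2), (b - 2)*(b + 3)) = b - 2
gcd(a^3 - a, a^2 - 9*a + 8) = a - 1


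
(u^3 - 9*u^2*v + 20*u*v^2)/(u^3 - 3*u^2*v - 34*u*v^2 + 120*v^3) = u/(u + 6*v)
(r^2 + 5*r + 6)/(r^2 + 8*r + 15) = (r + 2)/(r + 5)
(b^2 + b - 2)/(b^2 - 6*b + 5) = (b + 2)/(b - 5)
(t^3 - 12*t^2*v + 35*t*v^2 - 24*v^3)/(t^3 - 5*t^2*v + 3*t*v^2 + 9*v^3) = (t^2 - 9*t*v + 8*v^2)/(t^2 - 2*t*v - 3*v^2)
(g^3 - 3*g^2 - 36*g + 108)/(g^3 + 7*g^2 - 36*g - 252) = (g - 3)/(g + 7)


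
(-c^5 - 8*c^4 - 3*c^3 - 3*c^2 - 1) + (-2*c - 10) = -c^5 - 8*c^4 - 3*c^3 - 3*c^2 - 2*c - 11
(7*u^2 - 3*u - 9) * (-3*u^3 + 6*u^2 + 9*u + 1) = -21*u^5 + 51*u^4 + 72*u^3 - 74*u^2 - 84*u - 9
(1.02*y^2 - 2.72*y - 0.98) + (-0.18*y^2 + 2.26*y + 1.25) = 0.84*y^2 - 0.46*y + 0.27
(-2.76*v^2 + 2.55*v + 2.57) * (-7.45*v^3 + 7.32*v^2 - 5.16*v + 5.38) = 20.562*v^5 - 39.2007*v^4 + 13.7611*v^3 - 9.1944*v^2 + 0.457800000000001*v + 13.8266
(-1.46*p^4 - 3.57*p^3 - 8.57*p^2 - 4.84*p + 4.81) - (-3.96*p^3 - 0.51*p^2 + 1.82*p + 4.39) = -1.46*p^4 + 0.39*p^3 - 8.06*p^2 - 6.66*p + 0.42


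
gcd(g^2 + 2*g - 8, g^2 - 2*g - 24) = g + 4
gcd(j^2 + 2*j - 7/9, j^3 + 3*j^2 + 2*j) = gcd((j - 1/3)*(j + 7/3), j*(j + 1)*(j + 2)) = 1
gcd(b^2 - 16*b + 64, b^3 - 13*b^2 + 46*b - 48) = b - 8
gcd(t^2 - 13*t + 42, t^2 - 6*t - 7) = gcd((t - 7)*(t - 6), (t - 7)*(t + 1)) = t - 7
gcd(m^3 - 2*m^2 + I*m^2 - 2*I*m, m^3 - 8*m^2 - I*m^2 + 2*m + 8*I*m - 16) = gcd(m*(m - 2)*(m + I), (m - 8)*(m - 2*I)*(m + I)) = m + I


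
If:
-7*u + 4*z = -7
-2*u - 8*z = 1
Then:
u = 13/16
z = -21/64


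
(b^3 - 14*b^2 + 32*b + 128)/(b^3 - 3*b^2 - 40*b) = (b^2 - 6*b - 16)/(b*(b + 5))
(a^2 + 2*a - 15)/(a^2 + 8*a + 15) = (a - 3)/(a + 3)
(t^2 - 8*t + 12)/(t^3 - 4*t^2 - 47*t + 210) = (t - 2)/(t^2 + 2*t - 35)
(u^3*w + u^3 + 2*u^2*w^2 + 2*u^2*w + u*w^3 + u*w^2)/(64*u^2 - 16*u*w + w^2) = u*(u^2*w + u^2 + 2*u*w^2 + 2*u*w + w^3 + w^2)/(64*u^2 - 16*u*w + w^2)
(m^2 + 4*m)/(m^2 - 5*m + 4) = m*(m + 4)/(m^2 - 5*m + 4)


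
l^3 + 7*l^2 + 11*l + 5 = (l + 1)^2*(l + 5)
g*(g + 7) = g^2 + 7*g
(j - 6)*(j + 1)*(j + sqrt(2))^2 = j^4 - 5*j^3 + 2*sqrt(2)*j^3 - 10*sqrt(2)*j^2 - 4*j^2 - 12*sqrt(2)*j - 10*j - 12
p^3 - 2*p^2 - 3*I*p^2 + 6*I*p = p*(p - 2)*(p - 3*I)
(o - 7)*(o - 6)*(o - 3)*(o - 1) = o^4 - 17*o^3 + 97*o^2 - 207*o + 126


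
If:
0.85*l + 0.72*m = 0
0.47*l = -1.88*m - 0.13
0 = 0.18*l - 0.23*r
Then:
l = 0.07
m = -0.09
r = 0.06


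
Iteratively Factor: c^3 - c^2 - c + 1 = (c + 1)*(c^2 - 2*c + 1) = (c - 1)*(c + 1)*(c - 1)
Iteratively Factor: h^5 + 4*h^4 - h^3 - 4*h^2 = (h - 1)*(h^4 + 5*h^3 + 4*h^2) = h*(h - 1)*(h^3 + 5*h^2 + 4*h) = h*(h - 1)*(h + 1)*(h^2 + 4*h) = h^2*(h - 1)*(h + 1)*(h + 4)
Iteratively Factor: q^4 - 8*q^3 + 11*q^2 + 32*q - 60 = (q - 2)*(q^3 - 6*q^2 - q + 30) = (q - 3)*(q - 2)*(q^2 - 3*q - 10) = (q - 3)*(q - 2)*(q + 2)*(q - 5)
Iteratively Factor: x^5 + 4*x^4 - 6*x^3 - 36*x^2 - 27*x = (x + 1)*(x^4 + 3*x^3 - 9*x^2 - 27*x) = (x + 1)*(x + 3)*(x^3 - 9*x) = (x - 3)*(x + 1)*(x + 3)*(x^2 + 3*x) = (x - 3)*(x + 1)*(x + 3)^2*(x)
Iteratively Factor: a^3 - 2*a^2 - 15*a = (a + 3)*(a^2 - 5*a) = a*(a + 3)*(a - 5)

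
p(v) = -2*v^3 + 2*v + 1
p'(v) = 2 - 6*v^2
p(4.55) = -178.29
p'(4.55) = -122.22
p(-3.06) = 52.19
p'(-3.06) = -54.18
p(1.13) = 0.37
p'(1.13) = -5.66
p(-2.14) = 16.32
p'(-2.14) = -25.48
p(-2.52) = 27.97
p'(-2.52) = -36.10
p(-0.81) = 0.44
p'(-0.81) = -1.94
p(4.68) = -194.65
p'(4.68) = -129.41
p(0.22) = 1.42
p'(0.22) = 1.71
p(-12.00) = 3433.00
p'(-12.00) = -862.00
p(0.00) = 1.00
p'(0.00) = 2.00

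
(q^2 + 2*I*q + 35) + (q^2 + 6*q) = 2*q^2 + 6*q + 2*I*q + 35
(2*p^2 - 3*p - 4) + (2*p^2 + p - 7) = 4*p^2 - 2*p - 11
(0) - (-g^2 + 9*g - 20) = g^2 - 9*g + 20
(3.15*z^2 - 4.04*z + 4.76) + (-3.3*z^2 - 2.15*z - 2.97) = -0.15*z^2 - 6.19*z + 1.79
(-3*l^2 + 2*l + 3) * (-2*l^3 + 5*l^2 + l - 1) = 6*l^5 - 19*l^4 + l^3 + 20*l^2 + l - 3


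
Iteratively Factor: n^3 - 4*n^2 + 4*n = (n - 2)*(n^2 - 2*n) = n*(n - 2)*(n - 2)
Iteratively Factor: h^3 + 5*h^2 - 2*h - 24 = (h + 3)*(h^2 + 2*h - 8) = (h + 3)*(h + 4)*(h - 2)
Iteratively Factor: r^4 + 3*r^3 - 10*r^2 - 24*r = (r - 3)*(r^3 + 6*r^2 + 8*r) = r*(r - 3)*(r^2 + 6*r + 8) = r*(r - 3)*(r + 4)*(r + 2)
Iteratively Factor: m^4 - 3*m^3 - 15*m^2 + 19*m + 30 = (m - 2)*(m^3 - m^2 - 17*m - 15) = (m - 5)*(m - 2)*(m^2 + 4*m + 3) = (m - 5)*(m - 2)*(m + 3)*(m + 1)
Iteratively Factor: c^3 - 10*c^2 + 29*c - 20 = (c - 1)*(c^2 - 9*c + 20) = (c - 4)*(c - 1)*(c - 5)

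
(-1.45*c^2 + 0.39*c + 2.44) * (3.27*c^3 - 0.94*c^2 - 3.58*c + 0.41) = -4.7415*c^5 + 2.6383*c^4 + 12.8032*c^3 - 4.2843*c^2 - 8.5753*c + 1.0004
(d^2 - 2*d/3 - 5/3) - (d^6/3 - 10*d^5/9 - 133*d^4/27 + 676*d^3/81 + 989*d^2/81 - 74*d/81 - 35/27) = -d^6/3 + 10*d^5/9 + 133*d^4/27 - 676*d^3/81 - 908*d^2/81 + 20*d/81 - 10/27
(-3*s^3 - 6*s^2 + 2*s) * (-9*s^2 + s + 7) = 27*s^5 + 51*s^4 - 45*s^3 - 40*s^2 + 14*s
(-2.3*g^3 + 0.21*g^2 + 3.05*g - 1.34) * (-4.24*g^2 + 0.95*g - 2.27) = 9.752*g^5 - 3.0754*g^4 - 7.5115*g^3 + 8.1024*g^2 - 8.1965*g + 3.0418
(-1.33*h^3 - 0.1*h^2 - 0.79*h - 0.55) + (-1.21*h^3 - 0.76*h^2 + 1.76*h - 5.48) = -2.54*h^3 - 0.86*h^2 + 0.97*h - 6.03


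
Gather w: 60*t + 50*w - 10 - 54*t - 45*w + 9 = 6*t + 5*w - 1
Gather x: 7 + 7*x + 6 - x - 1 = 6*x + 12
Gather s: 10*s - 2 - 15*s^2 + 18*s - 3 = -15*s^2 + 28*s - 5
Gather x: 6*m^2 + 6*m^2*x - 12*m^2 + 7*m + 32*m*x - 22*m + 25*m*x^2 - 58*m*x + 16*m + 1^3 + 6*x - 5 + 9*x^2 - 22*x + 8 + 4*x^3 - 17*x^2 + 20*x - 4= -6*m^2 + m + 4*x^3 + x^2*(25*m - 8) + x*(6*m^2 - 26*m + 4)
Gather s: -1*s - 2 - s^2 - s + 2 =-s^2 - 2*s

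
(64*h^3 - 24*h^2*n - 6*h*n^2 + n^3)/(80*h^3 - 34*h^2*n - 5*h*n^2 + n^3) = (4*h + n)/(5*h + n)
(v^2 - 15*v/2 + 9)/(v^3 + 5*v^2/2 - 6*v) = (v - 6)/(v*(v + 4))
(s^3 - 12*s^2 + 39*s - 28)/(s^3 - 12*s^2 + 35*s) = (s^2 - 5*s + 4)/(s*(s - 5))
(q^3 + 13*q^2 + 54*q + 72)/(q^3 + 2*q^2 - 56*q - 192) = (q + 3)/(q - 8)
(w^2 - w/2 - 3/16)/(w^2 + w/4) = (w - 3/4)/w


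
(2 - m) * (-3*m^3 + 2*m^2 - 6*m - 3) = 3*m^4 - 8*m^3 + 10*m^2 - 9*m - 6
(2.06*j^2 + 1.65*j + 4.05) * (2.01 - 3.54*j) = -7.2924*j^3 - 1.7004*j^2 - 11.0205*j + 8.1405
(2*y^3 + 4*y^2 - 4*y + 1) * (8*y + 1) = 16*y^4 + 34*y^3 - 28*y^2 + 4*y + 1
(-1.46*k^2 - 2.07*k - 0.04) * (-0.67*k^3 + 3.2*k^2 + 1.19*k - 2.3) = 0.9782*k^5 - 3.2851*k^4 - 8.3346*k^3 + 0.7667*k^2 + 4.7134*k + 0.092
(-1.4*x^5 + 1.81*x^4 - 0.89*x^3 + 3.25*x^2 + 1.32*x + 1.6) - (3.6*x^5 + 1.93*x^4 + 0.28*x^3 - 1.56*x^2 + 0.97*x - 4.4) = -5.0*x^5 - 0.12*x^4 - 1.17*x^3 + 4.81*x^2 + 0.35*x + 6.0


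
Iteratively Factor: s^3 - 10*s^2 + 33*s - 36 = (s - 3)*(s^2 - 7*s + 12) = (s - 3)^2*(s - 4)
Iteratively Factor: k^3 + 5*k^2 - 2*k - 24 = (k - 2)*(k^2 + 7*k + 12) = (k - 2)*(k + 4)*(k + 3)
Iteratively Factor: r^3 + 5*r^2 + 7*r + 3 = (r + 1)*(r^2 + 4*r + 3) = (r + 1)*(r + 3)*(r + 1)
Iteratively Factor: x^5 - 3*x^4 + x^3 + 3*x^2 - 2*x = (x - 1)*(x^4 - 2*x^3 - x^2 + 2*x) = x*(x - 1)*(x^3 - 2*x^2 - x + 2) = x*(x - 1)*(x + 1)*(x^2 - 3*x + 2) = x*(x - 1)^2*(x + 1)*(x - 2)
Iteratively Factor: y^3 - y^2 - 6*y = (y - 3)*(y^2 + 2*y) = (y - 3)*(y + 2)*(y)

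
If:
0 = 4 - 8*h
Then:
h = 1/2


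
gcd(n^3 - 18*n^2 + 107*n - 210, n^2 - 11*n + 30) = n^2 - 11*n + 30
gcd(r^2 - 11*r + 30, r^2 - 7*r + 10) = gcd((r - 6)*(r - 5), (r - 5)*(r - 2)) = r - 5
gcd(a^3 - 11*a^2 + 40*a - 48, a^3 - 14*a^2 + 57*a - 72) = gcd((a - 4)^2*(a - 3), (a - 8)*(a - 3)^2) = a - 3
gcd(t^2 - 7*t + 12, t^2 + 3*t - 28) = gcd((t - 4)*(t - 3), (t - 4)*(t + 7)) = t - 4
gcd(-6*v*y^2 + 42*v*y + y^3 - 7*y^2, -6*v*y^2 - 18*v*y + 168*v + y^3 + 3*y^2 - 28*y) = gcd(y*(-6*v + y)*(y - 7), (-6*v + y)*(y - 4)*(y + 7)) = -6*v + y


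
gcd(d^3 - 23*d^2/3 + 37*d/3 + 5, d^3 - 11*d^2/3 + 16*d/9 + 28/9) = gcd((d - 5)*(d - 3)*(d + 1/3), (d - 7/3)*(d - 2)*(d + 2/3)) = 1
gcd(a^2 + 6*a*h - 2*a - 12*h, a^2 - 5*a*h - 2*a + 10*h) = a - 2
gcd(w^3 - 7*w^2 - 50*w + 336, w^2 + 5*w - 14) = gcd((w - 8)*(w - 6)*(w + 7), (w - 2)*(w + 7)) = w + 7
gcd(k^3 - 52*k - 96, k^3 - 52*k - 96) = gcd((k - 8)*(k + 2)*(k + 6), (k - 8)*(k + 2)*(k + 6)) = k^3 - 52*k - 96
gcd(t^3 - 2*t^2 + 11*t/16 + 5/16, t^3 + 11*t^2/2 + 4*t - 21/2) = t - 1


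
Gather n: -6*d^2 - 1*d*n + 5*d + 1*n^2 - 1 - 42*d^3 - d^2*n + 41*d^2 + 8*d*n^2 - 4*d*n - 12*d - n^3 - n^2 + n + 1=-42*d^3 + 35*d^2 + 8*d*n^2 - 7*d - n^3 + n*(-d^2 - 5*d + 1)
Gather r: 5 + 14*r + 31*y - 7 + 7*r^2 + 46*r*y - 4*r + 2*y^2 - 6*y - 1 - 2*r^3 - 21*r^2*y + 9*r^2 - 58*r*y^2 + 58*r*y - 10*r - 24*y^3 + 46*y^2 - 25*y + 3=-2*r^3 + r^2*(16 - 21*y) + r*(-58*y^2 + 104*y) - 24*y^3 + 48*y^2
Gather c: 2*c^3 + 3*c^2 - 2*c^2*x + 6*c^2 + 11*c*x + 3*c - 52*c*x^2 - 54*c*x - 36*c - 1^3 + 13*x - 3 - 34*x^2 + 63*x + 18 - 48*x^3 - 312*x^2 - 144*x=2*c^3 + c^2*(9 - 2*x) + c*(-52*x^2 - 43*x - 33) - 48*x^3 - 346*x^2 - 68*x + 14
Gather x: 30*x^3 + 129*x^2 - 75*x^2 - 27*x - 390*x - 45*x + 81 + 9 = 30*x^3 + 54*x^2 - 462*x + 90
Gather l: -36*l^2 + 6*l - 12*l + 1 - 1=-36*l^2 - 6*l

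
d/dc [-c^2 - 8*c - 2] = -2*c - 8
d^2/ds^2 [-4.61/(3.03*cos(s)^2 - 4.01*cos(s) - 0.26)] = (-169.295796*(1 - cos(s)^2)^2 + 168.038649*cos(s)^3 - 173.304191*cos(s)^2 - 331.270912*cos(s) + 324.817834)/(-3.03*cos(s)^2 + 4.01*cos(s) + 0.26)^3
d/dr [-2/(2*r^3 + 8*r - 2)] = (3*r^2 + 4)/(r^3 + 4*r - 1)^2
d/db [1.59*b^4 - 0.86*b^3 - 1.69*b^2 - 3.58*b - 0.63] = 6.36*b^3 - 2.58*b^2 - 3.38*b - 3.58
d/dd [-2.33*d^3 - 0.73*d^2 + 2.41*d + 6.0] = -6.99*d^2 - 1.46*d + 2.41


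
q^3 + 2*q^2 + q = q*(q + 1)^2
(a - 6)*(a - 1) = a^2 - 7*a + 6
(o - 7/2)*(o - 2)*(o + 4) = o^3 - 3*o^2/2 - 15*o + 28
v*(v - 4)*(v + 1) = v^3 - 3*v^2 - 4*v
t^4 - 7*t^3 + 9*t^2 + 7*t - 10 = (t - 5)*(t - 2)*(t - 1)*(t + 1)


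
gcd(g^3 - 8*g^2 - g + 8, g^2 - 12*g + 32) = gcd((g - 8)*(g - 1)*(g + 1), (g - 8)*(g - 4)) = g - 8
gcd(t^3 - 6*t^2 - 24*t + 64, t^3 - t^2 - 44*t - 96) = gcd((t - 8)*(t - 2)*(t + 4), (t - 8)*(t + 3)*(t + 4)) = t^2 - 4*t - 32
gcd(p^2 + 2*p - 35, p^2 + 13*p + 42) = p + 7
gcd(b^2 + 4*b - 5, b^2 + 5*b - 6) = b - 1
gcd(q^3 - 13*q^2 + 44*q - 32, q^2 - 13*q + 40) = q - 8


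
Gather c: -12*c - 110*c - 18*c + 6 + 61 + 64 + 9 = 140 - 140*c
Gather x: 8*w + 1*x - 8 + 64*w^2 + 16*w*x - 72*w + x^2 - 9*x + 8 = 64*w^2 - 64*w + x^2 + x*(16*w - 8)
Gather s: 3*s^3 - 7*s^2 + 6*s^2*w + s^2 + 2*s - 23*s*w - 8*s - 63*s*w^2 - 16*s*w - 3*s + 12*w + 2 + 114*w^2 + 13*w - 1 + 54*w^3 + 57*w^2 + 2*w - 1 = 3*s^3 + s^2*(6*w - 6) + s*(-63*w^2 - 39*w - 9) + 54*w^3 + 171*w^2 + 27*w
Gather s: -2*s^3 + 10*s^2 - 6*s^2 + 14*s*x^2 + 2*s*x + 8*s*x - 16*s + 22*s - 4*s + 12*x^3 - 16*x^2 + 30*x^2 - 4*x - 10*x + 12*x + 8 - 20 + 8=-2*s^3 + 4*s^2 + s*(14*x^2 + 10*x + 2) + 12*x^3 + 14*x^2 - 2*x - 4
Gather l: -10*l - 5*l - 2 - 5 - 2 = -15*l - 9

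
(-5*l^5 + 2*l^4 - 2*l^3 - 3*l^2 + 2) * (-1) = 5*l^5 - 2*l^4 + 2*l^3 + 3*l^2 - 2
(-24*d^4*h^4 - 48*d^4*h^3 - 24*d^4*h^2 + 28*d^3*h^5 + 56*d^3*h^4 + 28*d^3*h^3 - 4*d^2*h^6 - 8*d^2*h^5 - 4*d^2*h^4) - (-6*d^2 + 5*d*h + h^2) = -24*d^4*h^4 - 48*d^4*h^3 - 24*d^4*h^2 + 28*d^3*h^5 + 56*d^3*h^4 + 28*d^3*h^3 - 4*d^2*h^6 - 8*d^2*h^5 - 4*d^2*h^4 + 6*d^2 - 5*d*h - h^2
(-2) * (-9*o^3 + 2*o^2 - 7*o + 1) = 18*o^3 - 4*o^2 + 14*o - 2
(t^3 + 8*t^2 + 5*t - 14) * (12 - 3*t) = -3*t^4 - 12*t^3 + 81*t^2 + 102*t - 168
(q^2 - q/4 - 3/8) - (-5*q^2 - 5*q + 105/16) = 6*q^2 + 19*q/4 - 111/16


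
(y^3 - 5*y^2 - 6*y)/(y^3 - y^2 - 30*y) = (y + 1)/(y + 5)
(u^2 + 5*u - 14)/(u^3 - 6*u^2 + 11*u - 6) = (u + 7)/(u^2 - 4*u + 3)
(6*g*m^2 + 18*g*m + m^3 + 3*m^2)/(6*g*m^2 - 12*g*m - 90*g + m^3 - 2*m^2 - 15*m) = m/(m - 5)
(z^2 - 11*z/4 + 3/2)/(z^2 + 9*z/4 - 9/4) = (z - 2)/(z + 3)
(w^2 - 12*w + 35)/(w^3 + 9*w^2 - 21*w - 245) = (w - 7)/(w^2 + 14*w + 49)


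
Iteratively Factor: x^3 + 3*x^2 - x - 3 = (x - 1)*(x^2 + 4*x + 3) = (x - 1)*(x + 1)*(x + 3)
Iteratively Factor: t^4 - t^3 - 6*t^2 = (t - 3)*(t^3 + 2*t^2) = t*(t - 3)*(t^2 + 2*t) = t^2*(t - 3)*(t + 2)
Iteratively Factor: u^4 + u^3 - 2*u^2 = (u)*(u^3 + u^2 - 2*u) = u*(u + 2)*(u^2 - u) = u*(u - 1)*(u + 2)*(u)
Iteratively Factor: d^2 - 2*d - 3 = (d + 1)*(d - 3)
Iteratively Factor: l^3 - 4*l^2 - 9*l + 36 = (l + 3)*(l^2 - 7*l + 12) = (l - 4)*(l + 3)*(l - 3)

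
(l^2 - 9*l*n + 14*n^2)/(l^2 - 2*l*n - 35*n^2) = (l - 2*n)/(l + 5*n)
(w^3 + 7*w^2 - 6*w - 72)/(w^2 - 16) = (w^2 + 3*w - 18)/(w - 4)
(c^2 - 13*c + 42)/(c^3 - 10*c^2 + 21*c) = (c - 6)/(c*(c - 3))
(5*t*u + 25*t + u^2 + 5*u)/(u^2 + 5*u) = (5*t + u)/u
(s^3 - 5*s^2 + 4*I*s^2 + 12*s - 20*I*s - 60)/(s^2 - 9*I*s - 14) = (s^2 + s*(-5 + 6*I) - 30*I)/(s - 7*I)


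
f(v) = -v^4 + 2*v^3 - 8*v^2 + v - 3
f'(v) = -4*v^3 + 6*v^2 - 16*v + 1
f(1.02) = -9.26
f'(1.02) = -13.32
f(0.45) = -4.03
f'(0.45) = -5.35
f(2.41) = -52.79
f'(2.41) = -58.70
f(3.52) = -164.90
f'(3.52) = -155.43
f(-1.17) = -20.20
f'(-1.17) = 34.34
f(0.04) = -2.97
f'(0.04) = 0.37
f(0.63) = -5.20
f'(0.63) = -7.70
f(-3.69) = -401.50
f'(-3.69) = 342.71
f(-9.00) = -8679.00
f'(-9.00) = 3547.00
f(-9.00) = -8679.00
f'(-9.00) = 3547.00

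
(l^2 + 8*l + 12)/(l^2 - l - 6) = (l + 6)/(l - 3)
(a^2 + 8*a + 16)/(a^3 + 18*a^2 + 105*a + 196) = (a + 4)/(a^2 + 14*a + 49)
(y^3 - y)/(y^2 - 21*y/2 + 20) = 2*y*(y^2 - 1)/(2*y^2 - 21*y + 40)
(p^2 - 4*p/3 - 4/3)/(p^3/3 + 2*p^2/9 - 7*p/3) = 3*(3*p^2 - 4*p - 4)/(p*(3*p^2 + 2*p - 21))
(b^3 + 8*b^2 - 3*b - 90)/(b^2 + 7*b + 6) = (b^2 + 2*b - 15)/(b + 1)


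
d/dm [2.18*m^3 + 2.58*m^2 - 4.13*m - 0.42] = 6.54*m^2 + 5.16*m - 4.13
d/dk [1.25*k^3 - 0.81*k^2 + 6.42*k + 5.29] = 3.75*k^2 - 1.62*k + 6.42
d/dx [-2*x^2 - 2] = -4*x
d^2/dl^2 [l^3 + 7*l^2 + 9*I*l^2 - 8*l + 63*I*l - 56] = 6*l + 14 + 18*I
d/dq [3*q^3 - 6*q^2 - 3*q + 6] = 9*q^2 - 12*q - 3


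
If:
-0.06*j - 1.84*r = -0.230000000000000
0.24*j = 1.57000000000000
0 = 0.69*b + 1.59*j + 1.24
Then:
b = -16.87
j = 6.54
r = -0.09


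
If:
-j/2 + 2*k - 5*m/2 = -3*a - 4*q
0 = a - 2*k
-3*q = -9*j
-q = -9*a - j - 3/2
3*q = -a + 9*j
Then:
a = 0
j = 3/4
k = 0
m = 69/20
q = 9/4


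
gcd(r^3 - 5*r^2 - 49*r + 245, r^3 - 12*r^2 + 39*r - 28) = r - 7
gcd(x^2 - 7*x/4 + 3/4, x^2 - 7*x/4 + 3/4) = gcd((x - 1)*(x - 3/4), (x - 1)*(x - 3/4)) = x^2 - 7*x/4 + 3/4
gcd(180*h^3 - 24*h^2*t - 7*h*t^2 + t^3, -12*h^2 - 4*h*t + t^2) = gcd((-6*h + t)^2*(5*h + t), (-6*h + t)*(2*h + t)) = -6*h + t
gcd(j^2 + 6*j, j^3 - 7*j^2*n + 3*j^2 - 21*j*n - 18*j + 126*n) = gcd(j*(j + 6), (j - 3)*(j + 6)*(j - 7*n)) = j + 6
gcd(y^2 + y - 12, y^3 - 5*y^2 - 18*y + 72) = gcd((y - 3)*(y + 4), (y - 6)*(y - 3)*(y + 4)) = y^2 + y - 12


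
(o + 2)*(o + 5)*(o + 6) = o^3 + 13*o^2 + 52*o + 60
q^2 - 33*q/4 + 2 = (q - 8)*(q - 1/4)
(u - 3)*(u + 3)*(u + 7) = u^3 + 7*u^2 - 9*u - 63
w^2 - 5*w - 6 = (w - 6)*(w + 1)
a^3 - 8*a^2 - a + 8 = (a - 8)*(a - 1)*(a + 1)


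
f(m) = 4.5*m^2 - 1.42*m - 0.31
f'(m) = 9.0*m - 1.42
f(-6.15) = 178.62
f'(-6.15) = -56.77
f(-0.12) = -0.07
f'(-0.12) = -2.50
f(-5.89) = 164.17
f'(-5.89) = -54.43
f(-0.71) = 2.97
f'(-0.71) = -7.81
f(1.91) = 13.39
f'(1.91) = 15.77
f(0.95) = 2.40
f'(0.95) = 7.13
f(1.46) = 7.21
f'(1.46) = 11.72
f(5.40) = 123.24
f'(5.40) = 47.18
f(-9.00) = 376.97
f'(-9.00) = -82.42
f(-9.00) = 376.97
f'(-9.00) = -82.42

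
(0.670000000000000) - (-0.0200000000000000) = 0.690000000000000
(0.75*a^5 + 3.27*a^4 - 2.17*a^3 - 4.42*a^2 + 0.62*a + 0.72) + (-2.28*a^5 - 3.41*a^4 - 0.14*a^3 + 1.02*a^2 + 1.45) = -1.53*a^5 - 0.14*a^4 - 2.31*a^3 - 3.4*a^2 + 0.62*a + 2.17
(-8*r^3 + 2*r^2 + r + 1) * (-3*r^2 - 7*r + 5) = 24*r^5 + 50*r^4 - 57*r^3 - 2*r + 5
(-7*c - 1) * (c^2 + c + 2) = -7*c^3 - 8*c^2 - 15*c - 2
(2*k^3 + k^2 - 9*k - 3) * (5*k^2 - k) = 10*k^5 + 3*k^4 - 46*k^3 - 6*k^2 + 3*k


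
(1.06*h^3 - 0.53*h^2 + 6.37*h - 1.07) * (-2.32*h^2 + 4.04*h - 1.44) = -2.4592*h^5 + 5.512*h^4 - 18.446*h^3 + 28.9804*h^2 - 13.4956*h + 1.5408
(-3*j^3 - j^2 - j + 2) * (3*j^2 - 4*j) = -9*j^5 + 9*j^4 + j^3 + 10*j^2 - 8*j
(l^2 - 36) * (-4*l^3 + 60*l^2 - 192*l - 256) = -4*l^5 + 60*l^4 - 48*l^3 - 2416*l^2 + 6912*l + 9216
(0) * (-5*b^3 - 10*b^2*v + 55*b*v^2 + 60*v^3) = 0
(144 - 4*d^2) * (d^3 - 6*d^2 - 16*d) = -4*d^5 + 24*d^4 + 208*d^3 - 864*d^2 - 2304*d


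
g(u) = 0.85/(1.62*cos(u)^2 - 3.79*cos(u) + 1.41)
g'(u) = 0.85*(3.24*sin(u)*cos(u) - 3.79*sin(u))/(1.62*cos(u)^2 - 3.79*cos(u) + 1.41)^2 = (2.754*cos(u) - 3.2215)*sin(u)/(1.62*cos(u)^2 - 3.79*cos(u) + 1.41)^2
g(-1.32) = 1.49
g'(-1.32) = 7.59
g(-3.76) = 0.15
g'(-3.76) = -0.10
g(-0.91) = -2.78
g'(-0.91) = 12.92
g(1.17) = 4.78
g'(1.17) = -62.45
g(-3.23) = 0.13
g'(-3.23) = -0.01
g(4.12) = 0.21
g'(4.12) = 0.24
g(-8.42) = 0.22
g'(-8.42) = 0.26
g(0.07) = -1.12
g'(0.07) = -0.06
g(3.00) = 0.13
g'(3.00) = -0.02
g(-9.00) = 0.14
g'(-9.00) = 0.06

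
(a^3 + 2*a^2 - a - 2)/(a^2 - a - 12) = (-a^3 - 2*a^2 + a + 2)/(-a^2 + a + 12)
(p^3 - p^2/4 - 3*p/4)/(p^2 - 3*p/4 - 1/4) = p*(4*p + 3)/(4*p + 1)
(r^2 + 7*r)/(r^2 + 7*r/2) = 2*(r + 7)/(2*r + 7)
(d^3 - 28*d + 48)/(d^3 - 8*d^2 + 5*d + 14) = (d^2 + 2*d - 24)/(d^2 - 6*d - 7)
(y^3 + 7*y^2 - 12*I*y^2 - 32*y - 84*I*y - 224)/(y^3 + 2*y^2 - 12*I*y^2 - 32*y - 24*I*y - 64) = (y + 7)/(y + 2)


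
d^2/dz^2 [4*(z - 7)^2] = 8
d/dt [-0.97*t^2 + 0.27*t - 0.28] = 0.27 - 1.94*t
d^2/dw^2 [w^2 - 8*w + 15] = 2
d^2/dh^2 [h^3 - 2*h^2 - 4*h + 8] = 6*h - 4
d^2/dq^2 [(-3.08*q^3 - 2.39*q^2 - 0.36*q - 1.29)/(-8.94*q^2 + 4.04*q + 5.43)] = (2.27373675443232e-13*q^5 + 1.13686837721616e-13*q^4 + 629.760448*q^3 + 1720.131948*q^2 + 370.1862*q + 292.496802)/(714.516984*q^6 - 968.674032*q^5 - 864.210132*q^4 + 1110.772144*q^3 + 524.906154*q^2 - 357.356988*q - 160.103007)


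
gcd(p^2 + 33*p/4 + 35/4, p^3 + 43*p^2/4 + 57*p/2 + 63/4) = p + 7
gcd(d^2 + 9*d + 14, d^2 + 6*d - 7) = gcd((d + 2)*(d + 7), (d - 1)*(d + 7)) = d + 7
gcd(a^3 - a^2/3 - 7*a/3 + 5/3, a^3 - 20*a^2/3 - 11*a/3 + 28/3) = a - 1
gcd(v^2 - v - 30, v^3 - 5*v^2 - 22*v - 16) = 1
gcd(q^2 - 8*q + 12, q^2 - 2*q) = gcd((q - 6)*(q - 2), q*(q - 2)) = q - 2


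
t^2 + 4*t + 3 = (t + 1)*(t + 3)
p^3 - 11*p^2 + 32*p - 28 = (p - 7)*(p - 2)^2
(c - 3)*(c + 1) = c^2 - 2*c - 3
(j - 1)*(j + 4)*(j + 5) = j^3 + 8*j^2 + 11*j - 20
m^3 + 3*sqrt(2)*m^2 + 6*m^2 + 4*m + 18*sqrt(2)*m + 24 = (m + 6)*(m + sqrt(2))*(m + 2*sqrt(2))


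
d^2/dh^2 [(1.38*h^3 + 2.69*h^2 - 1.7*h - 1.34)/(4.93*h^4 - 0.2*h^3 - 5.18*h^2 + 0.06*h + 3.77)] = (67.0815240000001*h^9 + 392.281086*h^8 - 300.284328*h^7 - 495.519923999999*h^6 - 325.310016*h^5 - 579.469848000001*h^4 + 600.835728*h^3 + 384.911412*h^2 - 85.072236*h + 24.888186)/(119.823157*h^12 - 14.58294*h^11 - 377.106546*h^10 + 35.011762*h^9 + 670.763055*h^8 - 47.589024*h^7 - 715.769216*h^6 + 34.952988*h^5 + 513.355851*h^4 - 15.55782*h^3 - 220.82775*h^2 + 2.558322*h + 53.582633)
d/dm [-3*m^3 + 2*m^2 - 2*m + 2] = -9*m^2 + 4*m - 2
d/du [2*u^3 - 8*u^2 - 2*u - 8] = 6*u^2 - 16*u - 2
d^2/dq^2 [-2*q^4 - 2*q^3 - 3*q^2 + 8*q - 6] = -24*q^2 - 12*q - 6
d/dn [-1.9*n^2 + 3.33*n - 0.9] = 3.33 - 3.8*n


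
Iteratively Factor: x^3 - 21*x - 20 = (x + 4)*(x^2 - 4*x - 5) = (x - 5)*(x + 4)*(x + 1)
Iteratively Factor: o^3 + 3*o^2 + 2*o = (o)*(o^2 + 3*o + 2) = o*(o + 2)*(o + 1)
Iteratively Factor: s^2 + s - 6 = (s - 2)*(s + 3)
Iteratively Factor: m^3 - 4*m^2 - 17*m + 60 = (m - 3)*(m^2 - m - 20) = (m - 5)*(m - 3)*(m + 4)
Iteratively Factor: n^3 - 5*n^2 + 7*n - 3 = (n - 1)*(n^2 - 4*n + 3) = (n - 3)*(n - 1)*(n - 1)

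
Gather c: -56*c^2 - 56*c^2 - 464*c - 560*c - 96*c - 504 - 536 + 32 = -112*c^2 - 1120*c - 1008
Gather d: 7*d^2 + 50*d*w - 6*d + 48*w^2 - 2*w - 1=7*d^2 + d*(50*w - 6) + 48*w^2 - 2*w - 1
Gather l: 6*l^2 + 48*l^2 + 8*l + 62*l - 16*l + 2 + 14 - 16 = 54*l^2 + 54*l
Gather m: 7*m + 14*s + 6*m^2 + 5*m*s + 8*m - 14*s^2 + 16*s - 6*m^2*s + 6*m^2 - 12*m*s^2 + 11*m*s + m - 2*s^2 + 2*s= m^2*(12 - 6*s) + m*(-12*s^2 + 16*s + 16) - 16*s^2 + 32*s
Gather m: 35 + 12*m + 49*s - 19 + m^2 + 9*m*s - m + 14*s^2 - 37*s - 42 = m^2 + m*(9*s + 11) + 14*s^2 + 12*s - 26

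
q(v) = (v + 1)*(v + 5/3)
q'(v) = 2*v + 8/3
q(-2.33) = 0.88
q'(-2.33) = -1.99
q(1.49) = 7.86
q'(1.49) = 5.65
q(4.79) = 37.38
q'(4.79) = 12.25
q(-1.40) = -0.11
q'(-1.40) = -0.13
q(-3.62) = 5.12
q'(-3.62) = -4.57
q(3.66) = 24.82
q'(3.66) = 9.99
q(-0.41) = 0.74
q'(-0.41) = 1.85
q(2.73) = 16.40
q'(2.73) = 8.13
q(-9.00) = 58.67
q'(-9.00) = -15.33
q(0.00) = 1.67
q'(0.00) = 2.67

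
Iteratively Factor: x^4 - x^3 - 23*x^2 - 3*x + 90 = (x + 3)*(x^3 - 4*x^2 - 11*x + 30) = (x - 2)*(x + 3)*(x^2 - 2*x - 15) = (x - 5)*(x - 2)*(x + 3)*(x + 3)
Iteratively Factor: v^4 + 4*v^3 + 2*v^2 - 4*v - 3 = (v + 3)*(v^3 + v^2 - v - 1) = (v + 1)*(v + 3)*(v^2 - 1) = (v - 1)*(v + 1)*(v + 3)*(v + 1)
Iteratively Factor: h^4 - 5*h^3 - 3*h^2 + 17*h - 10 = (h - 1)*(h^3 - 4*h^2 - 7*h + 10) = (h - 5)*(h - 1)*(h^2 + h - 2) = (h - 5)*(h - 1)^2*(h + 2)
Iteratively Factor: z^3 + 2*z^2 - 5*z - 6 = (z - 2)*(z^2 + 4*z + 3) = (z - 2)*(z + 1)*(z + 3)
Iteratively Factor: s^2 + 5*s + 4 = (s + 4)*(s + 1)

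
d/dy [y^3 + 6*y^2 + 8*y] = 3*y^2 + 12*y + 8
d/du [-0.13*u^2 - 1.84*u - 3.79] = -0.26*u - 1.84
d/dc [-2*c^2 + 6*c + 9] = 6 - 4*c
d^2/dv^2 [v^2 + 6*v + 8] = 2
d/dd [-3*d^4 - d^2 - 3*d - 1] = -12*d^3 - 2*d - 3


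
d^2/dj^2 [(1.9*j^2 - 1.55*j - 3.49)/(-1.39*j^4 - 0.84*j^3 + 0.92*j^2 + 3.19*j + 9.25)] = (-22.02594*j^8 + 22.62642*j^7 + 156.27634*j^6 + 15.8194800000001*j^5 - 633.583038*j^4 + 108.930152*j^3 + 741.620892*j^2 + 145.015512*j - 404.981372)/(2.685619*j^12 + 4.868892*j^11 - 2.390244*j^10 - 24.342645*j^9 - 74.381607*j^8 - 44.945232*j^7 + 107.840041*j^6 + 306.526674*j^5 + 453.939789*j^4 + 20.274341*j^3 - 518.539275*j^2 - 818.833125*j - 791.453125)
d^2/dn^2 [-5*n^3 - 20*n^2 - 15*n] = -30*n - 40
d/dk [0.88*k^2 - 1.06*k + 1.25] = 1.76*k - 1.06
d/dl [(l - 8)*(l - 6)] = 2*l - 14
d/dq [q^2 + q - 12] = 2*q + 1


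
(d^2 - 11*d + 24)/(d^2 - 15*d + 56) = (d - 3)/(d - 7)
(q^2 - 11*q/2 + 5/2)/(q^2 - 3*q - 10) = (q - 1/2)/(q + 2)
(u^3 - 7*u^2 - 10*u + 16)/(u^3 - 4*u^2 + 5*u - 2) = (u^2 - 6*u - 16)/(u^2 - 3*u + 2)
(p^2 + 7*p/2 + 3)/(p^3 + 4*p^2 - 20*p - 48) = (p + 3/2)/(p^2 + 2*p - 24)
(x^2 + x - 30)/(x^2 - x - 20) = (x + 6)/(x + 4)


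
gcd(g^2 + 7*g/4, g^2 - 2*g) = g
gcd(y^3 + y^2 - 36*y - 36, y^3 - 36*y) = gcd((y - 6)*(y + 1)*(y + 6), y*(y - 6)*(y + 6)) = y^2 - 36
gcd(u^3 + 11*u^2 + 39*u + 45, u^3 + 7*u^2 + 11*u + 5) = u + 5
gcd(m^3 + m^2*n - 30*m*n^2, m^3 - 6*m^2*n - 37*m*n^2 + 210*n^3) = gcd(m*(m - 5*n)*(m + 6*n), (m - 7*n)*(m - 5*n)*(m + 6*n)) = m^2 + m*n - 30*n^2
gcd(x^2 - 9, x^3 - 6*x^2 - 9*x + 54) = x^2 - 9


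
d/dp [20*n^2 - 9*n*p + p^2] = -9*n + 2*p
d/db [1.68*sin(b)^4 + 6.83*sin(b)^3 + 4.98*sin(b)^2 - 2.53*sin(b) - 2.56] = (6.72*sin(b)^3 + 20.49*sin(b)^2 + 9.96*sin(b) - 2.53)*cos(b)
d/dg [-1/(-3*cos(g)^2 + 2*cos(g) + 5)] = 2*(3*cos(g) - 1)*sin(g)/(-3*cos(g)^2 + 2*cos(g) + 5)^2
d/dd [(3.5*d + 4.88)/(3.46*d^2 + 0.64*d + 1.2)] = (-12.11*d^2 - 33.7696*d + 1.0768)/(11.9716*d^4 + 4.4288*d^3 + 8.7136*d^2 + 1.536*d + 1.44)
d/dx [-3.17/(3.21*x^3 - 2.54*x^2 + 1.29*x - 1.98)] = (30.5271*x^2 - 16.1036*x + 4.0893)/(3.21*x^3 - 2.54*x^2 + 1.29*x - 1.98)^2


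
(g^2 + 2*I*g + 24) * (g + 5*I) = g^3 + 7*I*g^2 + 14*g + 120*I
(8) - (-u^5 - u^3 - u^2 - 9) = u^5 + u^3 + u^2 + 17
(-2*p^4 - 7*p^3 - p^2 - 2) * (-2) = 4*p^4 + 14*p^3 + 2*p^2 + 4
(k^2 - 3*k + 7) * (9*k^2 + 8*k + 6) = 9*k^4 - 19*k^3 + 45*k^2 + 38*k + 42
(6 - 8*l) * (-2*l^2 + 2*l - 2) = 16*l^3 - 28*l^2 + 28*l - 12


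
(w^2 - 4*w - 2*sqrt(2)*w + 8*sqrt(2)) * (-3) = -3*w^2 + 6*sqrt(2)*w + 12*w - 24*sqrt(2)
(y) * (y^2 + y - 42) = y^3 + y^2 - 42*y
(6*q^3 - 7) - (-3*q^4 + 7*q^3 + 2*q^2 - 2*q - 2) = 3*q^4 - q^3 - 2*q^2 + 2*q - 5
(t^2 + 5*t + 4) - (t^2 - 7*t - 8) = 12*t + 12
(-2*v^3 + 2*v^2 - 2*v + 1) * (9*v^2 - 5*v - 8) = -18*v^5 + 28*v^4 - 12*v^3 + 3*v^2 + 11*v - 8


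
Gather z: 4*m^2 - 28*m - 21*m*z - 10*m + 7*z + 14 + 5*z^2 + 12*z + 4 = 4*m^2 - 38*m + 5*z^2 + z*(19 - 21*m) + 18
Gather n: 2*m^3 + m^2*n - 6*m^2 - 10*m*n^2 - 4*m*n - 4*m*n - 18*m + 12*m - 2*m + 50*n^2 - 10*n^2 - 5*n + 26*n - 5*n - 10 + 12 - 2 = 2*m^3 - 6*m^2 - 8*m + n^2*(40 - 10*m) + n*(m^2 - 8*m + 16)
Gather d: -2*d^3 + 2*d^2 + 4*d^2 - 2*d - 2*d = -2*d^3 + 6*d^2 - 4*d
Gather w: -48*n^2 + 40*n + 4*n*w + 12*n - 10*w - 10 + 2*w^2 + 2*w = -48*n^2 + 52*n + 2*w^2 + w*(4*n - 8) - 10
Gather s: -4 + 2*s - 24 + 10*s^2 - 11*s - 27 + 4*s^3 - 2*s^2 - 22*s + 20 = 4*s^3 + 8*s^2 - 31*s - 35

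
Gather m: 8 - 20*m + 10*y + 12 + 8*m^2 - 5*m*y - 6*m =8*m^2 + m*(-5*y - 26) + 10*y + 20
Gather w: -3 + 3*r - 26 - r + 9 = 2*r - 20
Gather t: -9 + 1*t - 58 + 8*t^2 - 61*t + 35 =8*t^2 - 60*t - 32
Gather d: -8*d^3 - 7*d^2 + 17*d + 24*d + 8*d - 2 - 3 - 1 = -8*d^3 - 7*d^2 + 49*d - 6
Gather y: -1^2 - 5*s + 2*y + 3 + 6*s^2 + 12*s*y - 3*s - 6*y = 6*s^2 - 8*s + y*(12*s - 4) + 2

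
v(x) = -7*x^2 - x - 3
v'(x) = -14*x - 1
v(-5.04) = -175.77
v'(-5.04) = 69.56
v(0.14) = -3.28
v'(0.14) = -2.96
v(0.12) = -3.22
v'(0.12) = -2.68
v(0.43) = -4.72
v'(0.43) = -7.02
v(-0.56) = -4.64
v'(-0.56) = 6.84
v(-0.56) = -4.64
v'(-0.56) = 6.84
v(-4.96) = -170.25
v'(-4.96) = 68.44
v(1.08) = -12.24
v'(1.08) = -16.12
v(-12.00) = -999.00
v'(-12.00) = 167.00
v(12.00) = -1023.00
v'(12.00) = -169.00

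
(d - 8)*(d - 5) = d^2 - 13*d + 40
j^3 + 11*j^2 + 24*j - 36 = (j - 1)*(j + 6)^2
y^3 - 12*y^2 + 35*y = y*(y - 7)*(y - 5)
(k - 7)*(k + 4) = k^2 - 3*k - 28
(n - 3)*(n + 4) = n^2 + n - 12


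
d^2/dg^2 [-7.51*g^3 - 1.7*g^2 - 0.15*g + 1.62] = -45.06*g - 3.4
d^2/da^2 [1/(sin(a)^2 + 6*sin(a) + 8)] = 2*(-2*sin(a)^4 - 9*sin(a)^3 + sin(a)^2 + 42*sin(a) + 28)/(sin(a)^2 + 6*sin(a) + 8)^3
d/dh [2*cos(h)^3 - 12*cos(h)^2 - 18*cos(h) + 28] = 6*(sin(h)^2 + 4*cos(h) + 2)*sin(h)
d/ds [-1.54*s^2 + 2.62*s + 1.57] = 2.62 - 3.08*s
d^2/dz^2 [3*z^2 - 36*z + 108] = 6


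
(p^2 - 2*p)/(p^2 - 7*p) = (p - 2)/(p - 7)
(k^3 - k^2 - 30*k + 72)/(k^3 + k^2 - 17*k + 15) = (k^2 + 2*k - 24)/(k^2 + 4*k - 5)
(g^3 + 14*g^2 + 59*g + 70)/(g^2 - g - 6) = (g^2 + 12*g + 35)/(g - 3)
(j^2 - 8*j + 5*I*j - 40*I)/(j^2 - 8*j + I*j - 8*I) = (j + 5*I)/(j + I)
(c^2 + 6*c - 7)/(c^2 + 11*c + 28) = (c - 1)/(c + 4)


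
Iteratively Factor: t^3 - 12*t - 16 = (t - 4)*(t^2 + 4*t + 4) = (t - 4)*(t + 2)*(t + 2)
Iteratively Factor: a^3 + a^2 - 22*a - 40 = (a - 5)*(a^2 + 6*a + 8) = (a - 5)*(a + 2)*(a + 4)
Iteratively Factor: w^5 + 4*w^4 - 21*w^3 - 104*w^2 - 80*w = (w)*(w^4 + 4*w^3 - 21*w^2 - 104*w - 80) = w*(w + 1)*(w^3 + 3*w^2 - 24*w - 80) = w*(w - 5)*(w + 1)*(w^2 + 8*w + 16) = w*(w - 5)*(w + 1)*(w + 4)*(w + 4)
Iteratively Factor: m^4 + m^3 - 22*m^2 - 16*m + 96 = (m + 3)*(m^3 - 2*m^2 - 16*m + 32) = (m - 4)*(m + 3)*(m^2 + 2*m - 8) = (m - 4)*(m - 2)*(m + 3)*(m + 4)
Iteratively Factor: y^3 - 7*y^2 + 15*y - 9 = (y - 3)*(y^2 - 4*y + 3) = (y - 3)*(y - 1)*(y - 3)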